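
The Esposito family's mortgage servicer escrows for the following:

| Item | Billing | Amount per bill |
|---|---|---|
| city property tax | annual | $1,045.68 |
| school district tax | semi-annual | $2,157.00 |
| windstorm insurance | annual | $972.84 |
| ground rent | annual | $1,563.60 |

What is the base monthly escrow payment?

$658.01

City property tax = $1,045.68
School district tax = $2,157.00 × 2 = $4,314.00
Windstorm insurance = $972.84
Ground rent = $1,563.60
Total per year = $1,045.68 + $4,314.00 + $972.84 + $1,563.60 = $7,896.12
Base monthly escrow = $7,896.12 / 12 = $658.01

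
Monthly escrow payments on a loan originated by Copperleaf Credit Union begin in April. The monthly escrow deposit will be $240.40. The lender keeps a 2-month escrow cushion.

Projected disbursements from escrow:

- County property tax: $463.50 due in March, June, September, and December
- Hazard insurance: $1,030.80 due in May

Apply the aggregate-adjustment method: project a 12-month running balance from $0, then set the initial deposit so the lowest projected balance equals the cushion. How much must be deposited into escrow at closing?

$1,253.90

Cushion = 2 × $240.40 = $480.80
Trial balance (start $0, +$240.40 each month, − disbursements):
  Apr: +$240.40 → $240.40
  May: +$240.40 − $1,030.80 → -$550.00
  Jun: +$240.40 − $463.50 → -$773.10
  Jul: +$240.40 → -$532.70
  Aug: +$240.40 → -$292.30
  Sep: +$240.40 − $463.50 → -$515.40
  Oct: +$240.40 → -$275.00
  Nov: +$240.40 → -$34.60
  Dec: +$240.40 − $463.50 → -$257.70
  Jan: +$240.40 → -$17.30
  Feb: +$240.40 → $223.10
  Mar: +$240.40 − $463.50 → $0.00
Lowest trial balance = -$773.10 (Jun)
Initial deposit = cushion − low point = $480.80 − (-$773.10) = $1,253.90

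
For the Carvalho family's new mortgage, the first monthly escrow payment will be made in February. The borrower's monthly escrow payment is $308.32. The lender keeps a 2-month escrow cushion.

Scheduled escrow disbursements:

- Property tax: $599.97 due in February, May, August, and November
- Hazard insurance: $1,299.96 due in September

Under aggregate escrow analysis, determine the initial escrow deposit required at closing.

Cushion = 2 × $308.32 = $616.64
Trial balance (start $0, +$308.32 each month, − disbursements):
  Feb: +$308.32 − $599.97 → -$291.65
  Mar: +$308.32 → $16.67
  Apr: +$308.32 → $324.99
  May: +$308.32 − $599.97 → $33.34
  Jun: +$308.32 → $341.66
  Jul: +$308.32 → $649.98
  Aug: +$308.32 − $599.97 → $358.33
  Sep: +$308.32 − $1,299.96 → -$633.31
  Oct: +$308.32 → -$324.99
  Nov: +$308.32 − $599.97 → -$616.64
  Dec: +$308.32 → -$308.32
  Jan: +$308.32 → $0.00
Lowest trial balance = -$633.31 (Sep)
Initial deposit = cushion − low point = $616.64 − (-$633.31) = $1,249.95

$1,249.95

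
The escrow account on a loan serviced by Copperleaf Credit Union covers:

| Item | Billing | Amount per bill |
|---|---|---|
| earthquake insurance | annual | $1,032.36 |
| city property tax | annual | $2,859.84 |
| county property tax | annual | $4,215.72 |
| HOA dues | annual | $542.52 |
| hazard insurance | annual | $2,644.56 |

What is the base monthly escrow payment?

Earthquake insurance: $1,032.36/yr
City property tax: $2,859.84/yr
County property tax: $4,215.72/yr
HOA dues: $542.52/yr
Hazard insurance: $2,644.56/yr
Total per year = $1,032.36 + $2,859.84 + $4,215.72 + $542.52 + $2,644.56 = $11,295.00
Per month = $11,295.00 / 12 = $941.25

$941.25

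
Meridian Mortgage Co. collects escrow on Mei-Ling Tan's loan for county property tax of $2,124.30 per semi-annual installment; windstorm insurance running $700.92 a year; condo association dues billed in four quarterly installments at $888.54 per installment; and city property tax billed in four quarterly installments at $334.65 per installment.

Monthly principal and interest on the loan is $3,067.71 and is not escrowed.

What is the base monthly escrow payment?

$820.19

County property tax — $2,124.30 × 2 = $4,248.60 per year
Windstorm insurance — $700.92 per year
Condo association dues — $888.54 × 4 = $3,554.16 per year
City property tax — $334.65 × 4 = $1,338.60 per year
Combined annual = $4,248.60 + $700.92 + $3,554.16 + $1,338.60 = $9,842.28
Monthly escrow = $9,842.28 ÷ 12 = $820.19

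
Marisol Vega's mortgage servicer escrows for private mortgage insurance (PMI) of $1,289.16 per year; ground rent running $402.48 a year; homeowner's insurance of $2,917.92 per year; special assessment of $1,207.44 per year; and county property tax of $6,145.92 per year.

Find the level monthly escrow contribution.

Private mortgage insurance (PMI) = $1,289.16
Ground rent = $402.48
Homeowner's insurance = $2,917.92
Special assessment = $1,207.44
County property tax = $6,145.92
Combined annual = $1,289.16 + $402.48 + $2,917.92 + $1,207.44 + $6,145.92 = $11,962.92
Per month = $11,962.92 ÷ 12 = $996.91

$996.91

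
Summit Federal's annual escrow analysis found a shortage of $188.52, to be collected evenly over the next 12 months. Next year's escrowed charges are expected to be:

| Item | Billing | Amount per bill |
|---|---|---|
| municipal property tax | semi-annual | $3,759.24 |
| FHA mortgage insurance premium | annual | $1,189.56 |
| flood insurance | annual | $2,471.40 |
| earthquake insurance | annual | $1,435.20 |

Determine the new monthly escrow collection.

$1,066.93

Municipal property tax: $3,759.24 × 2 = $7,518.48 annually
FHA mortgage insurance premium: $1,189.56 annually
Flood insurance: $2,471.40 annually
Earthquake insurance: $1,435.20 annually
Yearly total = $7,518.48 + $1,189.56 + $2,471.40 + $1,435.20 = $12,614.64
Monthly escrow = $12,614.64 / 12 = $1,051.22
Monthly shortage recovery: $188.52 / 12 = $15.71
Adjusted monthly = $1,051.22 + $15.71 = $1,066.93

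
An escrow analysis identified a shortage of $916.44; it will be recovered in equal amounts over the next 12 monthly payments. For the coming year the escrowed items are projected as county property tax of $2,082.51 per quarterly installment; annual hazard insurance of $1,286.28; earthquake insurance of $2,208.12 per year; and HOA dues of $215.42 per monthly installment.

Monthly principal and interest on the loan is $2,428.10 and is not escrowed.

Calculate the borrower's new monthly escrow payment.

$1,277.16

County property tax: $2,082.51 × 4 = $8,330.04 per year
Hazard insurance: $1,286.28 per year
Earthquake insurance: $2,208.12 per year
HOA dues: $215.42 × 12 = $2,585.04 per year
Total per year = $14,409.48
Monthly = $14,409.48 ÷ 12 = $1,200.79
Shortage spread = $916.44 ÷ 12 = $76.37/mo
New monthly escrow = $1,200.79 + $76.37 = $1,277.16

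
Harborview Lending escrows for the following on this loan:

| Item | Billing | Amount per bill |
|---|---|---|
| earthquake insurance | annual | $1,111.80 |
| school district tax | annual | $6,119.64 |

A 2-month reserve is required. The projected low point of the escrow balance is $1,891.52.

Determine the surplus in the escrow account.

$686.28

Earthquake insurance — $1,111.80
School district tax — $6,119.64
Total annual escrow = $1,111.80 + $6,119.64 = $7,231.44
Monthly = $7,231.44 / 12 = $602.62
Required reserve = 2 × $602.62 = $1,205.24
Surplus = $1,891.52 − $1,205.24 = $686.28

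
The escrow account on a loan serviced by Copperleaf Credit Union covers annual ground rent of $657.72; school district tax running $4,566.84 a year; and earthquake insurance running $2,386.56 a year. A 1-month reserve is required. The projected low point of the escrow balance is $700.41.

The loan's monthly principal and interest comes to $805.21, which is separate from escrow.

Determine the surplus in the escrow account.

$66.15

Ground rent: $657.72/yr
School district tax: $4,566.84/yr
Earthquake insurance: $2,386.56/yr
Total annual escrow = $657.72 + $4,566.84 + $2,386.56 = $7,611.12
Monthly = $7,611.12 ÷ 12 = $634.26
Required cushion = 1 × $634.26 = $634.26
Surplus = $700.41 − $634.26 = $66.15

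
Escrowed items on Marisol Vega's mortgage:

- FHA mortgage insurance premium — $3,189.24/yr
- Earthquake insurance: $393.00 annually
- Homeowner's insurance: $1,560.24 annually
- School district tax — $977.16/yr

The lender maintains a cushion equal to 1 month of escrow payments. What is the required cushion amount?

FHA mortgage insurance premium = $3,189.24 per year
Earthquake insurance = $393.00 per year
Homeowner's insurance = $1,560.24 per year
School district tax = $977.16 per year
Total annual escrow = $6,119.64
Base monthly escrow = $6,119.64 / 12 = $509.97
Reserve = 1 × $509.97 = $509.97

$509.97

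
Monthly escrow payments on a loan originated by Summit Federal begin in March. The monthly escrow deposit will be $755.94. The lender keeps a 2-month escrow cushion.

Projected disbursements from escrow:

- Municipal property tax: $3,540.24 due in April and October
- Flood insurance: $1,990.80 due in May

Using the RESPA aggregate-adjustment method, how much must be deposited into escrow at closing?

Cushion = 2 × $755.94 = $1,511.88
Trial balance (start $0, +$755.94 each month, − disbursements):
  Mar: +$755.94 → $755.94
  Apr: +$755.94 − $3,540.24 → -$2,028.36
  May: +$755.94 − $1,990.80 → -$3,263.22
  Jun: +$755.94 → -$2,507.28
  Jul: +$755.94 → -$1,751.34
  Aug: +$755.94 → -$995.40
  Sep: +$755.94 → -$239.46
  Oct: +$755.94 − $3,540.24 → -$3,023.76
  Nov: +$755.94 → -$2,267.82
  Dec: +$755.94 → -$1,511.88
  Jan: +$755.94 → -$755.94
  Feb: +$755.94 → $0.00
Lowest trial balance = -$3,263.22 (May)
Initial deposit = cushion − low point = $1,511.88 − (-$3,263.22) = $4,775.10

$4,775.10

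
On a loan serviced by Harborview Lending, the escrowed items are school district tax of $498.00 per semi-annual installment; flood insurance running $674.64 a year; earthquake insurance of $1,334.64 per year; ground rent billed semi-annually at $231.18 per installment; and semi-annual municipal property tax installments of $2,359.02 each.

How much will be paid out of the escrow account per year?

School district tax: $498.00 × 2 = $996.00 per year
Flood insurance: $674.64 per year
Earthquake insurance: $1,334.64 per year
Ground rent: $231.18 × 2 = $462.36 per year
Municipal property tax: $2,359.02 × 2 = $4,718.04 per year
Total per year = $996.00 + $674.64 + $1,334.64 + $462.36 + $4,718.04 = $8,185.68

$8,185.68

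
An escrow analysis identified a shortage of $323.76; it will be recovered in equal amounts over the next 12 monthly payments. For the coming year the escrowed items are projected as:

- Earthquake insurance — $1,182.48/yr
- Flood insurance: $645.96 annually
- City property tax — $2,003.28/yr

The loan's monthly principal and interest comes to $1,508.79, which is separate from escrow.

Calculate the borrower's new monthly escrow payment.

$346.29

Earthquake insurance = $1,182.48/yr
Flood insurance = $645.96/yr
City property tax = $2,003.28/yr
Total per year = $3,831.72
Monthly = $3,831.72 / 12 = $319.31
Shortage spread = $323.76 ÷ 12 = $26.98/mo
Adjusted monthly = $319.31 + $26.98 = $346.29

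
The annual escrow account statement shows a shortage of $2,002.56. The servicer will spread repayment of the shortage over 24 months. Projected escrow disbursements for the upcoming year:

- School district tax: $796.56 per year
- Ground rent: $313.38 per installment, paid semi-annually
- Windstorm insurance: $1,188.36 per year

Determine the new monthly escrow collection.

$301.08

School district tax: $796.56
Ground rent: $313.38 × 2 = $626.76
Windstorm insurance: $1,188.36
Yearly total = $796.56 + $626.76 + $1,188.36 = $2,611.68
Monthly escrow = $2,611.68 / 12 = $217.64
Shortage spread = $2,002.56 ÷ 24 = $83.44/mo
Adjusted monthly = $217.64 + $83.44 = $301.08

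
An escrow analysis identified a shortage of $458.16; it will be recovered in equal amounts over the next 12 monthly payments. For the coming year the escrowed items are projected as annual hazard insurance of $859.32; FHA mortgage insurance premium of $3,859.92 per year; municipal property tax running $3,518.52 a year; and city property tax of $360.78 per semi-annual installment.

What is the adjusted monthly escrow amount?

Hazard insurance = $859.32 annually
FHA mortgage insurance premium = $3,859.92 annually
Municipal property tax = $3,518.52 annually
City property tax = $360.78 × 2 = $721.56 annually
Combined annual = $8,959.32
Monthly = $8,959.32 ÷ 12 = $746.61
Shortage spread = $458.16 / 12 = $38.18/mo
New monthly escrow = $746.61 + $38.18 = $784.79

$784.79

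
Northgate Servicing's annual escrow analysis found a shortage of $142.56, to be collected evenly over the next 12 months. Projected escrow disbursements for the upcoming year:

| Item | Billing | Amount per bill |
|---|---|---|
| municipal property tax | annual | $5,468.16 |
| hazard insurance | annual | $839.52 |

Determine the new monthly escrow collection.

Municipal property tax — $5,468.16
Hazard insurance — $839.52
Combined annual = $5,468.16 + $839.52 = $6,307.68
Per month = $6,307.68 ÷ 12 = $525.64
Shortage spread = $142.56 / 12 = $11.88/mo
Adjusted monthly = $525.64 + $11.88 = $537.52

$537.52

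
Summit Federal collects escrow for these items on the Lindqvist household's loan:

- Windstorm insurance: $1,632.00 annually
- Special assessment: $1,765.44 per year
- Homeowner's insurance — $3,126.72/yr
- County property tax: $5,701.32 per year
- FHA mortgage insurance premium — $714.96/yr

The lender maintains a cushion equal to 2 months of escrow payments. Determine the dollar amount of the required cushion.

$2,156.74

Windstorm insurance — $1,632.00/yr
Special assessment — $1,765.44/yr
Homeowner's insurance — $3,126.72/yr
County property tax — $5,701.32/yr
FHA mortgage insurance premium — $714.96/yr
Yearly total = $1,632.00 + $1,765.44 + $3,126.72 + $5,701.32 + $714.96 = $12,940.44
Monthly escrow = $12,940.44 ÷ 12 = $1,078.37
Cushion = 2 × $1,078.37 = $2,156.74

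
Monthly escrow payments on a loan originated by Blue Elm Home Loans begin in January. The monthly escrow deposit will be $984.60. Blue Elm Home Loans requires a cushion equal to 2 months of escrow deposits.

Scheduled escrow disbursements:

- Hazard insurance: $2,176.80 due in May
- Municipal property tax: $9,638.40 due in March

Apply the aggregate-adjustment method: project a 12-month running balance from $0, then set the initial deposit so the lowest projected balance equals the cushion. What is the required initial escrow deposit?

Cushion = 2 × $984.60 = $1,969.20
Trial balance (start $0, +$984.60 each month, − disbursements):
  Jan: +$984.60 → $984.60
  Feb: +$984.60 → $1,969.20
  Mar: +$984.60 − $9,638.40 → -$6,684.60
  Apr: +$984.60 → -$5,700.00
  May: +$984.60 − $2,176.80 → -$6,892.20
  Jun: +$984.60 → -$5,907.60
  Jul: +$984.60 → -$4,923.00
  Aug: +$984.60 → -$3,938.40
  Sep: +$984.60 → -$2,953.80
  Oct: +$984.60 → -$1,969.20
  Nov: +$984.60 → -$984.60
  Dec: +$984.60 → $0.00
Lowest trial balance = -$6,892.20 (May)
Initial deposit = cushion − low point = $1,969.20 − (-$6,892.20) = $8,861.40

$8,861.40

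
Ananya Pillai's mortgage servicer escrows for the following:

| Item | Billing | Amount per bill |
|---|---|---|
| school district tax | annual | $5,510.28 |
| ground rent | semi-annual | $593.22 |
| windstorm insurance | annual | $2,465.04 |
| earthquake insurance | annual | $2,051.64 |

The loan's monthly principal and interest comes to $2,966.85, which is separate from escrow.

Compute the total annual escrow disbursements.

$11,213.40

School district tax: $5,510.28
Ground rent: $593.22 × 2 = $1,186.44
Windstorm insurance: $2,465.04
Earthquake insurance: $2,051.64
Combined annual = $5,510.28 + $1,186.44 + $2,465.04 + $2,051.64 = $11,213.40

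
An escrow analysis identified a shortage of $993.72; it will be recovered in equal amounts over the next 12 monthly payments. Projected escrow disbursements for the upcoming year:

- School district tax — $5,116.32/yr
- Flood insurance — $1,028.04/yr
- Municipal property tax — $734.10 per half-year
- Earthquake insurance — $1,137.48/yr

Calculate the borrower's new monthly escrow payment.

$811.98

School district tax = $5,116.32
Flood insurance = $1,028.04
Municipal property tax = $734.10 × 2 = $1,468.20
Earthquake insurance = $1,137.48
Total annual escrow = $5,116.32 + $1,028.04 + $1,468.20 + $1,137.48 = $8,750.04
Monthly = $8,750.04 ÷ 12 = $729.17
Shortage per month = $993.72 / 12 = $82.81
New monthly escrow = $729.17 + $82.81 = $811.98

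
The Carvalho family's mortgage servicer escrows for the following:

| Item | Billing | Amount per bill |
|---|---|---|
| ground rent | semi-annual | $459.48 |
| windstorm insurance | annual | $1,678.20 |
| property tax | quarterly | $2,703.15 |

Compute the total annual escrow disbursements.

$13,409.76

Ground rent — $459.48 × 2 = $918.96/yr
Windstorm insurance — $1,678.20/yr
Property tax — $2,703.15 × 4 = $10,812.60/yr
Total per year = $13,409.76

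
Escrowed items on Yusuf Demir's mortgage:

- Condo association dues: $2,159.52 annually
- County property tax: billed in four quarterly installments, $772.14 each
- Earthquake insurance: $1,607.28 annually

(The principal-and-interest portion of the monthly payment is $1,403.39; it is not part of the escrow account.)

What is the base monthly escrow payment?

$571.28

Condo association dues — $2,159.52
County property tax — $772.14 × 4 = $3,088.56
Earthquake insurance — $1,607.28
Yearly total = $6,855.36
Monthly escrow = $6,855.36 ÷ 12 = $571.28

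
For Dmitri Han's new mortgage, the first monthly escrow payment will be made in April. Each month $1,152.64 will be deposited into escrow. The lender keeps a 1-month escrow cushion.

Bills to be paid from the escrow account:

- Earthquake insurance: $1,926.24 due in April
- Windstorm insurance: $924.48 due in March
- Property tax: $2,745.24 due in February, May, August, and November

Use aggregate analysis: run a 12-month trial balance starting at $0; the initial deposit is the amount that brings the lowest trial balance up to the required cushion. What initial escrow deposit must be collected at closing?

Cushion = 1 × $1,152.64 = $1,152.64
Trial balance (start $0, +$1,152.64 each month, − disbursements):
  Apr: +$1,152.64 − $1,926.24 → -$773.60
  May: +$1,152.64 − $2,745.24 → -$2,366.20
  Jun: +$1,152.64 → -$1,213.56
  Jul: +$1,152.64 → -$60.92
  Aug: +$1,152.64 − $2,745.24 → -$1,653.52
  Sep: +$1,152.64 → -$500.88
  Oct: +$1,152.64 → $651.76
  Nov: +$1,152.64 − $2,745.24 → -$940.84
  Dec: +$1,152.64 → $211.80
  Jan: +$1,152.64 → $1,364.44
  Feb: +$1,152.64 − $2,745.24 → -$228.16
  Mar: +$1,152.64 − $924.48 → $0.00
Lowest trial balance = -$2,366.20 (May)
Initial deposit = cushion − low point = $1,152.64 − (-$2,366.20) = $3,518.84

$3,518.84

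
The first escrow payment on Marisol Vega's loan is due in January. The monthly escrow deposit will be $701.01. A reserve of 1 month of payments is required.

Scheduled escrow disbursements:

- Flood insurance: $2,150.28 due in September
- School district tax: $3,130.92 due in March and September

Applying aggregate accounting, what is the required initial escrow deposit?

Cushion = 1 × $701.01 = $701.01
Trial balance (start $0, +$701.01 each month, − disbursements):
  Jan: +$701.01 → $701.01
  Feb: +$701.01 → $1,402.02
  Mar: +$701.01 − $3,130.92 → -$1,027.89
  Apr: +$701.01 → -$326.88
  May: +$701.01 → $374.13
  Jun: +$701.01 → $1,075.14
  Jul: +$701.01 → $1,776.15
  Aug: +$701.01 → $2,477.16
  Sep: +$701.01 − $5,281.20 → -$2,103.03
  Oct: +$701.01 → -$1,402.02
  Nov: +$701.01 → -$701.01
  Dec: +$701.01 → $0.00
Lowest trial balance = -$2,103.03 (Sep)
Initial deposit = cushion − low point = $701.01 − (-$2,103.03) = $2,804.04

$2,804.04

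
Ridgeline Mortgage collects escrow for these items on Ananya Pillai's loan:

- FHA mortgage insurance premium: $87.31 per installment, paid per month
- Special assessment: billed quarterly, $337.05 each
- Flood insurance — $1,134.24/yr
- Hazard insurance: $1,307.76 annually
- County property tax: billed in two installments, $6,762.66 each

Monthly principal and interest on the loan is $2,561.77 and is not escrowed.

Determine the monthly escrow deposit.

FHA mortgage insurance premium = $87.31 × 12 = $1,047.72 per year
Special assessment = $337.05 × 4 = $1,348.20 per year
Flood insurance = $1,134.24 per year
Hazard insurance = $1,307.76 per year
County property tax = $6,762.66 × 2 = $13,525.32 per year
Total per year = $18,363.24
Base monthly escrow = $18,363.24 / 12 = $1,530.27

$1,530.27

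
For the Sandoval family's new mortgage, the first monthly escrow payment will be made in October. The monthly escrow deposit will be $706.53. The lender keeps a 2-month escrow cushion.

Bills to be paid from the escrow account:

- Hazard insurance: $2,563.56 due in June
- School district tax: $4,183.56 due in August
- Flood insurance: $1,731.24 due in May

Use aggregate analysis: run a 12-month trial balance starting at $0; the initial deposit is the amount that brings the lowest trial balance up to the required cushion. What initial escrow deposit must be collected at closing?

$2,119.59

Cushion = 2 × $706.53 = $1,413.06
Trial balance (start $0, +$706.53 each month, − disbursements):
  Oct: +$706.53 → $706.53
  Nov: +$706.53 → $1,413.06
  Dec: +$706.53 → $2,119.59
  Jan: +$706.53 → $2,826.12
  Feb: +$706.53 → $3,532.65
  Mar: +$706.53 → $4,239.18
  Apr: +$706.53 → $4,945.71
  May: +$706.53 − $1,731.24 → $3,921.00
  Jun: +$706.53 − $2,563.56 → $2,063.97
  Jul: +$706.53 → $2,770.50
  Aug: +$706.53 − $4,183.56 → -$706.53
  Sep: +$706.53 → $0.00
Lowest trial balance = -$706.53 (Aug)
Initial deposit = cushion − low point = $1,413.06 − (-$706.53) = $2,119.59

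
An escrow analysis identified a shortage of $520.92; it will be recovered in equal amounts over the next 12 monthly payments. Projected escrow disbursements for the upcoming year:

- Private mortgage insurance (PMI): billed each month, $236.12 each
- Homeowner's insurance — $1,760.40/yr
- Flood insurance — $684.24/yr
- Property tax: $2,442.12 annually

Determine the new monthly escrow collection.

$686.76

Private mortgage insurance (PMI) — $236.12 × 12 = $2,833.44
Homeowner's insurance — $1,760.40
Flood insurance — $684.24
Property tax — $2,442.12
Combined annual = $2,833.44 + $1,760.40 + $684.24 + $2,442.12 = $7,720.20
Monthly escrow = $7,720.20 / 12 = $643.35
Shortage spread = $520.92 ÷ 12 = $43.41/mo
New monthly escrow = $643.35 + $43.41 = $686.76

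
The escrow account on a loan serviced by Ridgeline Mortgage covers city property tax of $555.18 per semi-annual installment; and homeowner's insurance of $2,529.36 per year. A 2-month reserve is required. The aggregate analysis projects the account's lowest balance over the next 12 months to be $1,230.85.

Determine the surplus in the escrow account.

$624.23

City property tax — $555.18 × 2 = $1,110.36/yr
Homeowner's insurance — $2,529.36/yr
Annual escrow total = $1,110.36 + $2,529.36 = $3,639.72
Per month = $3,639.72 ÷ 12 = $303.31
Required cushion = 2 × $303.31 = $606.62
Surplus = $1,230.85 − $606.62 = $624.23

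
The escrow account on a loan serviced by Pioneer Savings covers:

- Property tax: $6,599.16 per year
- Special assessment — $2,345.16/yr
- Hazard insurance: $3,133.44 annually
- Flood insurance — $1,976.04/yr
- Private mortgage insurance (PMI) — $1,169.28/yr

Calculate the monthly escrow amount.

$1,268.59

Property tax — $6,599.16/yr
Special assessment — $2,345.16/yr
Hazard insurance — $3,133.44/yr
Flood insurance — $1,976.04/yr
Private mortgage insurance (PMI) — $1,169.28/yr
Combined annual = $15,223.08
Base monthly escrow = $15,223.08 ÷ 12 = $1,268.59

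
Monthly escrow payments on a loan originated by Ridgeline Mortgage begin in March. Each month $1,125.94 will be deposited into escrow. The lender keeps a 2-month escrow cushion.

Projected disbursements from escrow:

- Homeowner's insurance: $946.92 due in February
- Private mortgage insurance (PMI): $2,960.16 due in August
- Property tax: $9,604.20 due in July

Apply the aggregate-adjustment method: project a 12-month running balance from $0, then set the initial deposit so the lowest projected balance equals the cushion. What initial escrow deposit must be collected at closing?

$8,060.60

Cushion = 2 × $1,125.94 = $2,251.88
Trial balance (start $0, +$1,125.94 each month, − disbursements):
  Mar: +$1,125.94 → $1,125.94
  Apr: +$1,125.94 → $2,251.88
  May: +$1,125.94 → $3,377.82
  Jun: +$1,125.94 → $4,503.76
  Jul: +$1,125.94 − $9,604.20 → -$3,974.50
  Aug: +$1,125.94 − $2,960.16 → -$5,808.72
  Sep: +$1,125.94 → -$4,682.78
  Oct: +$1,125.94 → -$3,556.84
  Nov: +$1,125.94 → -$2,430.90
  Dec: +$1,125.94 → -$1,304.96
  Jan: +$1,125.94 → -$179.02
  Feb: +$1,125.94 − $946.92 → $0.00
Lowest trial balance = -$5,808.72 (Aug)
Initial deposit = cushion − low point = $2,251.88 − (-$5,808.72) = $8,060.60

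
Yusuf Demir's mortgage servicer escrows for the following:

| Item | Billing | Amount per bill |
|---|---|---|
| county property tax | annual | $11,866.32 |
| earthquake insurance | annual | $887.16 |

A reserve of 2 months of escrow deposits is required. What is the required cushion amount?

$2,125.58

County property tax — $11,866.32 annually
Earthquake insurance — $887.16 annually
Combined annual = $11,866.32 + $887.16 = $12,753.48
Monthly escrow = $12,753.48 ÷ 12 = $1,062.79
Cushion = 2 × $1,062.79 = $2,125.58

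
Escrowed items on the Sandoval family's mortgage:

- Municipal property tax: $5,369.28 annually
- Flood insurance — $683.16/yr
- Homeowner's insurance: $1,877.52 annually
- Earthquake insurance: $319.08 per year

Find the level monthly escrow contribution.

Municipal property tax: $5,369.28/yr
Flood insurance: $683.16/yr
Homeowner's insurance: $1,877.52/yr
Earthquake insurance: $319.08/yr
Yearly total = $5,369.28 + $683.16 + $1,877.52 + $319.08 = $8,249.04
Per month = $8,249.04 / 12 = $687.42

$687.42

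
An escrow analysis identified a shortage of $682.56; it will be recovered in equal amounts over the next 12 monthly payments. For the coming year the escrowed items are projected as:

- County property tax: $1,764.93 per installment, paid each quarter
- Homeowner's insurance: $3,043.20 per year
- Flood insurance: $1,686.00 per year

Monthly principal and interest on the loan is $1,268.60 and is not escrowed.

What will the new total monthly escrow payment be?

County property tax: $1,764.93 × 4 = $7,059.72 per year
Homeowner's insurance: $3,043.20 per year
Flood insurance: $1,686.00 per year
Combined annual = $7,059.72 + $3,043.20 + $1,686.00 = $11,788.92
Base monthly escrow = $11,788.92 ÷ 12 = $982.41
Shortage per month = $682.56 / 12 = $56.88
Adjusted monthly = $982.41 + $56.88 = $1,039.29

$1,039.29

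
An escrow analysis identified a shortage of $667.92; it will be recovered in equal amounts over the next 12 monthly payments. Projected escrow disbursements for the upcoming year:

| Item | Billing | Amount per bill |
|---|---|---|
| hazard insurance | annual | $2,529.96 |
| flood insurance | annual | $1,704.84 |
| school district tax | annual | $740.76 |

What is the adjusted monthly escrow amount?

Hazard insurance — $2,529.96 annually
Flood insurance — $1,704.84 annually
School district tax — $740.76 annually
Total annual escrow = $2,529.96 + $1,704.84 + $740.76 = $4,975.56
Monthly = $4,975.56 ÷ 12 = $414.63
Monthly shortage recovery: $667.92 ÷ 12 = $55.66
Adjusted monthly = $414.63 + $55.66 = $470.29

$470.29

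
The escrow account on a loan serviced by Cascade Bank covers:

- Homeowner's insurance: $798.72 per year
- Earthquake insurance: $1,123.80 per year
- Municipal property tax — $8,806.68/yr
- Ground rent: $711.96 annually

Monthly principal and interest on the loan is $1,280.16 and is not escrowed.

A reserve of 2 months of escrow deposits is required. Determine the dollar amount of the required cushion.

$1,906.86

Homeowner's insurance — $798.72/yr
Earthquake insurance — $1,123.80/yr
Municipal property tax — $8,806.68/yr
Ground rent — $711.96/yr
Total per year = $798.72 + $1,123.80 + $8,806.68 + $711.96 = $11,441.16
Per month = $11,441.16 ÷ 12 = $953.43
Reserve = 2 × $953.43 = $1,906.86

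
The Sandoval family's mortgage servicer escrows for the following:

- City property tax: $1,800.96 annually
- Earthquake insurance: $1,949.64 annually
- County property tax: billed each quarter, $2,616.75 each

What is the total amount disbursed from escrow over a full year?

City property tax — $1,800.96 per year
Earthquake insurance — $1,949.64 per year
County property tax — $2,616.75 × 4 = $10,467.00 per year
Yearly total = $14,217.60

$14,217.60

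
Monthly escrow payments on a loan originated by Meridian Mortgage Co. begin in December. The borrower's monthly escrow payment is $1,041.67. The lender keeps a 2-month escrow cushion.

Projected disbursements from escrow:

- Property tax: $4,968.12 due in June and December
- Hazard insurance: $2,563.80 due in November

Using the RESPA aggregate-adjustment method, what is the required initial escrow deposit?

$6,009.79

Cushion = 2 × $1,041.67 = $2,083.34
Trial balance (start $0, +$1,041.67 each month, − disbursements):
  Dec: +$1,041.67 − $4,968.12 → -$3,926.45
  Jan: +$1,041.67 → -$2,884.78
  Feb: +$1,041.67 → -$1,843.11
  Mar: +$1,041.67 → -$801.44
  Apr: +$1,041.67 → $240.23
  May: +$1,041.67 → $1,281.90
  Jun: +$1,041.67 − $4,968.12 → -$2,644.55
  Jul: +$1,041.67 → -$1,602.88
  Aug: +$1,041.67 → -$561.21
  Sep: +$1,041.67 → $480.46
  Oct: +$1,041.67 → $1,522.13
  Nov: +$1,041.67 − $2,563.80 → $0.00
Lowest trial balance = -$3,926.45 (Dec)
Initial deposit = cushion − low point = $2,083.34 − (-$3,926.45) = $6,009.79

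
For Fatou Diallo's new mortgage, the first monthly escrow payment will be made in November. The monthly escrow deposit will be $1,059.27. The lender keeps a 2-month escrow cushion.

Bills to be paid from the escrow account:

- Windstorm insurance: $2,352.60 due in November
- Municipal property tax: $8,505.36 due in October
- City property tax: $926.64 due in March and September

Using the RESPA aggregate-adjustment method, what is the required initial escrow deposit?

Cushion = 2 × $1,059.27 = $2,118.54
Trial balance (start $0, +$1,059.27 each month, − disbursements):
  Nov: +$1,059.27 − $2,352.60 → -$1,293.33
  Dec: +$1,059.27 → -$234.06
  Jan: +$1,059.27 → $825.21
  Feb: +$1,059.27 → $1,884.48
  Mar: +$1,059.27 − $926.64 → $2,017.11
  Apr: +$1,059.27 → $3,076.38
  May: +$1,059.27 → $4,135.65
  Jun: +$1,059.27 → $5,194.92
  Jul: +$1,059.27 → $6,254.19
  Aug: +$1,059.27 → $7,313.46
  Sep: +$1,059.27 − $926.64 → $7,446.09
  Oct: +$1,059.27 − $8,505.36 → $0.00
Lowest trial balance = -$1,293.33 (Nov)
Initial deposit = cushion − low point = $2,118.54 − (-$1,293.33) = $3,411.87

$3,411.87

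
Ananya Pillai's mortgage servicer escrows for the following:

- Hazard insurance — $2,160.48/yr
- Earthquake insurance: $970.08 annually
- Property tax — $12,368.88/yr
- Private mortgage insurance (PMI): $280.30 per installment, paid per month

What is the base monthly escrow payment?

Hazard insurance — $2,160.48/yr
Earthquake insurance — $970.08/yr
Property tax — $12,368.88/yr
Private mortgage insurance (PMI) — $280.30 × 12 = $3,363.60/yr
Annual escrow total = $2,160.48 + $970.08 + $12,368.88 + $3,363.60 = $18,863.04
Per month = $18,863.04 / 12 = $1,571.92

$1,571.92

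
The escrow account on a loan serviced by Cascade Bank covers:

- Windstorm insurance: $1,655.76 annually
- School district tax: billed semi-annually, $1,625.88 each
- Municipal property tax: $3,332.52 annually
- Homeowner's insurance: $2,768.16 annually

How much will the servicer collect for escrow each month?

$917.35

Windstorm insurance — $1,655.76
School district tax — $1,625.88 × 2 = $3,251.76
Municipal property tax — $3,332.52
Homeowner's insurance — $2,768.16
Yearly total = $1,655.76 + $3,251.76 + $3,332.52 + $2,768.16 = $11,008.20
Monthly escrow = $11,008.20 / 12 = $917.35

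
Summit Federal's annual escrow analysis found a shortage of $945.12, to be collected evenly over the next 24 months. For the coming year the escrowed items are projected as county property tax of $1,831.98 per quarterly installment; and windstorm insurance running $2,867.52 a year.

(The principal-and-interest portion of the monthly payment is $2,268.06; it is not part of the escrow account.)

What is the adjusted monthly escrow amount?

$889.00

County property tax = $1,831.98 × 4 = $7,327.92 per year
Windstorm insurance = $2,867.52 per year
Combined annual = $10,195.44
Per month = $10,195.44 ÷ 12 = $849.62
Shortage spread = $945.12 ÷ 24 = $39.38/mo
Adjusted monthly = $849.62 + $39.38 = $889.00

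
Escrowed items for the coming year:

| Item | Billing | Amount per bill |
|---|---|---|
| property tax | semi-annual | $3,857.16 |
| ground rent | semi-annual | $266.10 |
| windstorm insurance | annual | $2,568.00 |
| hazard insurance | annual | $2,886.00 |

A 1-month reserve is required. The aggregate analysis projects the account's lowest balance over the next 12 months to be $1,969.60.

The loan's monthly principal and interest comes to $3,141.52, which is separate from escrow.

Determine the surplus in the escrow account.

Property tax — $3,857.16 × 2 = $7,714.32
Ground rent — $266.10 × 2 = $532.20
Windstorm insurance — $2,568.00
Hazard insurance — $2,886.00
Combined annual = $7,714.32 + $532.20 + $2,568.00 + $2,886.00 = $13,700.52
Base monthly escrow = $13,700.52 / 12 = $1,141.71
Required reserve = 1 × $1,141.71 = $1,141.71
Excess over cushion: $1,969.60 − $1,141.71 = $827.89

$827.89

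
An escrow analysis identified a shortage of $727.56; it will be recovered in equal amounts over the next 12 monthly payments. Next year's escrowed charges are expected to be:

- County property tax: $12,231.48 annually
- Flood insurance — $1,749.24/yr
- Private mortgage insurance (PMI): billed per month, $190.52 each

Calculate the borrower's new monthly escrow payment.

County property tax — $12,231.48 per year
Flood insurance — $1,749.24 per year
Private mortgage insurance (PMI) — $190.52 × 12 = $2,286.24 per year
Annual escrow total = $12,231.48 + $1,749.24 + $2,286.24 = $16,266.96
Base monthly escrow = $16,266.96 ÷ 12 = $1,355.58
Shortage spread = $727.56 / 12 = $60.63/mo
Adjusted monthly = $1,355.58 + $60.63 = $1,416.21

$1,416.21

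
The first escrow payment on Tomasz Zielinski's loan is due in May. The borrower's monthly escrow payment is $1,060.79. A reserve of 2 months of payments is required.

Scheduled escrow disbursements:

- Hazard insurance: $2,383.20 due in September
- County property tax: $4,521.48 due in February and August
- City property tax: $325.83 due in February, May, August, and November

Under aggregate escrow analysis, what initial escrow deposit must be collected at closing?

Cushion = 2 × $1,060.79 = $2,121.58
Trial balance (start $0, +$1,060.79 each month, − disbursements):
  May: +$1,060.79 − $325.83 → $734.96
  Jun: +$1,060.79 → $1,795.75
  Jul: +$1,060.79 → $2,856.54
  Aug: +$1,060.79 − $4,847.31 → -$929.98
  Sep: +$1,060.79 − $2,383.20 → -$2,252.39
  Oct: +$1,060.79 → -$1,191.60
  Nov: +$1,060.79 − $325.83 → -$456.64
  Dec: +$1,060.79 → $604.15
  Jan: +$1,060.79 → $1,664.94
  Feb: +$1,060.79 − $4,847.31 → -$2,121.58
  Mar: +$1,060.79 → -$1,060.79
  Apr: +$1,060.79 → $0.00
Lowest trial balance = -$2,252.39 (Sep)
Initial deposit = cushion − low point = $2,121.58 − (-$2,252.39) = $4,373.97

$4,373.97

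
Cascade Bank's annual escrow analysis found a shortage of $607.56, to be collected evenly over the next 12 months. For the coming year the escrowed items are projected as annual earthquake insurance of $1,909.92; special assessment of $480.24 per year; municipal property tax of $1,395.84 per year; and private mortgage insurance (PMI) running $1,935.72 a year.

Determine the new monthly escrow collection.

Earthquake insurance — $1,909.92
Special assessment — $480.24
Municipal property tax — $1,395.84
Private mortgage insurance (PMI) — $1,935.72
Combined annual = $5,721.72
Monthly escrow = $5,721.72 / 12 = $476.81
Shortage per month = $607.56 ÷ 12 = $50.63
Adjusted monthly = $476.81 + $50.63 = $527.44

$527.44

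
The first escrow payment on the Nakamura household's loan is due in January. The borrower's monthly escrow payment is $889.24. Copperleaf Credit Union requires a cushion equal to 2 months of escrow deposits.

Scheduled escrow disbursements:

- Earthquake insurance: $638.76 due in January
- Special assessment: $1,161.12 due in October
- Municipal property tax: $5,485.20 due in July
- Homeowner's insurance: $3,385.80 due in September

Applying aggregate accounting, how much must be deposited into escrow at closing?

$3,556.96

Cushion = 2 × $889.24 = $1,778.48
Trial balance (start $0, +$889.24 each month, − disbursements):
  Jan: +$889.24 − $638.76 → $250.48
  Feb: +$889.24 → $1,139.72
  Mar: +$889.24 → $2,028.96
  Apr: +$889.24 → $2,918.20
  May: +$889.24 → $3,807.44
  Jun: +$889.24 → $4,696.68
  Jul: +$889.24 − $5,485.20 → $100.72
  Aug: +$889.24 → $989.96
  Sep: +$889.24 − $3,385.80 → -$1,506.60
  Oct: +$889.24 − $1,161.12 → -$1,778.48
  Nov: +$889.24 → -$889.24
  Dec: +$889.24 → $0.00
Lowest trial balance = -$1,778.48 (Oct)
Initial deposit = cushion − low point = $1,778.48 − (-$1,778.48) = $3,556.96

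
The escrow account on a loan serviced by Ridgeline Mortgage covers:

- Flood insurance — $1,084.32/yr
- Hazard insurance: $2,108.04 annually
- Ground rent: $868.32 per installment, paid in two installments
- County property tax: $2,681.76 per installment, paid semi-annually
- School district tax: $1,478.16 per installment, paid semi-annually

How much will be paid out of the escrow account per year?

$13,248.84

Flood insurance: $1,084.32 per year
Hazard insurance: $2,108.04 per year
Ground rent: $868.32 × 2 = $1,736.64 per year
County property tax: $2,681.76 × 2 = $5,363.52 per year
School district tax: $1,478.16 × 2 = $2,956.32 per year
Total annual escrow = $13,248.84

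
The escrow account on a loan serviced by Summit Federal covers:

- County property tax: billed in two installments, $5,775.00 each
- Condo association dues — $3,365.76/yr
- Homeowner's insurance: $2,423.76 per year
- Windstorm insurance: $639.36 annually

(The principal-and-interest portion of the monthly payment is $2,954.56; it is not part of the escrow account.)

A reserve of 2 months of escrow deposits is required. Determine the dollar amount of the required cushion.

$2,996.48

County property tax = $5,775.00 × 2 = $11,550.00 per year
Condo association dues = $3,365.76 per year
Homeowner's insurance = $2,423.76 per year
Windstorm insurance = $639.36 per year
Annual escrow total = $11,550.00 + $3,365.76 + $2,423.76 + $639.36 = $17,978.88
Monthly escrow = $17,978.88 / 12 = $1,498.24
Reserve = 2 × $1,498.24 = $2,996.48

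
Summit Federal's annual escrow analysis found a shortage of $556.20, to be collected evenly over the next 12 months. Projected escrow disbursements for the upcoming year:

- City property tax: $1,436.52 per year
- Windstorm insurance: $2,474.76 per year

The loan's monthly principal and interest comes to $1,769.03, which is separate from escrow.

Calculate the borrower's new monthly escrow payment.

$372.29

City property tax = $1,436.52/yr
Windstorm insurance = $2,474.76/yr
Annual escrow total = $1,436.52 + $2,474.76 = $3,911.28
Monthly escrow = $3,911.28 ÷ 12 = $325.94
Shortage spread = $556.20 ÷ 12 = $46.35/mo
New monthly escrow = $325.94 + $46.35 = $372.29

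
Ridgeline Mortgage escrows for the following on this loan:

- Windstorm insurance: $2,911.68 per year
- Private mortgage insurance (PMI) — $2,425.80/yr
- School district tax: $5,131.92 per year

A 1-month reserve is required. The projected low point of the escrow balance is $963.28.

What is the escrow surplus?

$90.83

Windstorm insurance = $2,911.68 annually
Private mortgage insurance (PMI) = $2,425.80 annually
School district tax = $5,131.92 annually
Yearly total = $2,911.68 + $2,425.80 + $5,131.92 = $10,469.40
Per month = $10,469.40 / 12 = $872.45
Required reserve = 1 × $872.45 = $872.45
Surplus = $963.28 − $872.45 = $90.83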